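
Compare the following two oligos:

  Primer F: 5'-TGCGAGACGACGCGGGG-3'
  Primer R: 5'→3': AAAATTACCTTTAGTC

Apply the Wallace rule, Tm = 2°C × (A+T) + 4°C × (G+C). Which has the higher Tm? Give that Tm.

Primer F: A+T=4, G+C=13 → Tm = 2(4)+4(13) = 60°C
Primer R: A+T=12, G+C=4 → Tm = 2(12)+4(4) = 40°C
60°C vs 40°C → primer F is higher.

Primer F, 60°C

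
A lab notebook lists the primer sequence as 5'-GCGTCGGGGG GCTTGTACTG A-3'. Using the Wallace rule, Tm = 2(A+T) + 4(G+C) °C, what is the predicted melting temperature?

70°C

Counting bases: A=2, G=10, C=4, T=5
So N_AT = 7 and N_GC = 14.
Tm = 2×7 + 4×14 = 70°C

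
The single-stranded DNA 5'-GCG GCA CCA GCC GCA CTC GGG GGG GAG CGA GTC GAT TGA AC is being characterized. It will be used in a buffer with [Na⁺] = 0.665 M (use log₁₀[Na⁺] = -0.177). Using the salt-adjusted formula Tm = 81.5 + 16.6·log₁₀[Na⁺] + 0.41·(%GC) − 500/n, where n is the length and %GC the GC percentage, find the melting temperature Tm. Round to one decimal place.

95.4°C

Length n = 41. Counting bases: C=12, G=17, A=8, T=4
G+C = 29, so %GC = 29/41 × 100 = 70.732%
Salt term: 16.6 × (-0.177) = -2.938
GC term: 0.41 × 70.732 = 29; length term: −500/41 = −12.195
Tm = 81.5 + (-2.938) + 29 − 12.195 = 95.367 → 95.4°C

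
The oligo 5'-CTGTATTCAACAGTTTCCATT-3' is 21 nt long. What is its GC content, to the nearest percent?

33%

Scanning the sequence gives T=9, G=2, A=5, C=5.
G+C = 2 + 5 = 7 out of 21 bases
%GC = 7/21 × 100 = 33.33% ≈ 33%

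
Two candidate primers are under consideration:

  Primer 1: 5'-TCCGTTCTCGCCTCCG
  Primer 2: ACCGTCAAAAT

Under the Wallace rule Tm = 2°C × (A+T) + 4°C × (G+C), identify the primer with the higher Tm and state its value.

Primer 1, 54°C

Primer 1: A+T=5, G+C=11 → Tm = 2(5)+4(11) = 54°C
Primer 2: A+T=7, G+C=4 → Tm = 2(7)+4(4) = 30°C
54°C vs 30°C → primer 1 is higher.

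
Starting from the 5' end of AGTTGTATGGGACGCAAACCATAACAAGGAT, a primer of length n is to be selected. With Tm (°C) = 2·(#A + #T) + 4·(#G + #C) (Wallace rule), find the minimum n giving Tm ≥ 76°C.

n = 27

First 26 bases: AGTTGTATGGGACGCAAACCATAACA → Tm = 74°C (< 76°C)
First 27 bases: AGTTGTATGGGACGCAAACCATAACAA → Tm = 76°C (≥ 76°C)
Each additional base adds 2°C (A/T) or 4°C (G/C), so Tm is non-decreasing in n; n = 27 is the first length to reach 76°C.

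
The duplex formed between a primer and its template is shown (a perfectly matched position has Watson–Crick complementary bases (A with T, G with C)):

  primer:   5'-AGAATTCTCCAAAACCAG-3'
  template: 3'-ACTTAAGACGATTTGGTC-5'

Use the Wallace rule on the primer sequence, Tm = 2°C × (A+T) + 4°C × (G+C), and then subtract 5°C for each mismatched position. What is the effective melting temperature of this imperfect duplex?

35°C

Primer base counts: A=8, T=3, G=2, C=5 → A+T=11, G+C=7
Perfect-match Tm = 2(11) + 4(7) = 22 + 28 = 50°C
Mismatches (positions where the bases are not complementary): 3 (at positions 1, 9, 11)
Effective Tm = 50 − 3×5 = 50 − 15 = 35°C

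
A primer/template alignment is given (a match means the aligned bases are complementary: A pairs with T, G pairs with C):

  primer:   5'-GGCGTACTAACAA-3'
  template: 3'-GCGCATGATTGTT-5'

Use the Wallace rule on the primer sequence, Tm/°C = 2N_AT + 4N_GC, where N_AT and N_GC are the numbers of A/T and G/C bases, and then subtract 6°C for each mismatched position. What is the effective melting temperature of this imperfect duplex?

Primer base counts: A=5, T=2, G=3, C=3 → A+T=7, G+C=6
Perfect-match Tm = 2(7) + 4(6) = 14 + 24 = 38°C
Mismatches (positions where the bases are not complementary): 1 (at position 1)
Effective Tm = 38 − 1×6 = 38 − 6 = 32°C

32°C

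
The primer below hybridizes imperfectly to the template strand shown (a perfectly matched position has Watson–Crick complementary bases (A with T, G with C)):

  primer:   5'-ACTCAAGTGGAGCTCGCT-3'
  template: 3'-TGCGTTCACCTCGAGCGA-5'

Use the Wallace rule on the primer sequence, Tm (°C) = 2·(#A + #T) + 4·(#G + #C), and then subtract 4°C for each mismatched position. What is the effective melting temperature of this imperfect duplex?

52°C

Primer base counts: A=4, T=4, G=5, C=5 → A+T=8, G+C=10
Perfect-match Tm = 2(8) + 4(10) = 16 + 40 = 56°C
Mismatches (positions where the bases are not complementary): 1 (at position 3)
Effective Tm = 56 − 1×4 = 56 − 4 = 52°C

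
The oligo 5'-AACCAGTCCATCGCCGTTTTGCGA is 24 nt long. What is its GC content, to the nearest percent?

54%

Base counts: A=5, T=6, C=8, G=5
G+C = 5 + 8 = 13 out of 24 bases
%GC = 13/24 × 100 = 54.17% ≈ 54%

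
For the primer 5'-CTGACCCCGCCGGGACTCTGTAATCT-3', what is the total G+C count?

16

Base counts: C=10, T=6, A=4, G=6
G+C = 6 + 10 = 16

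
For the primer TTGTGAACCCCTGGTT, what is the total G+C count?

8

C=4, G=4, A=2, T=6
Total G or C: 4 + 4 = 8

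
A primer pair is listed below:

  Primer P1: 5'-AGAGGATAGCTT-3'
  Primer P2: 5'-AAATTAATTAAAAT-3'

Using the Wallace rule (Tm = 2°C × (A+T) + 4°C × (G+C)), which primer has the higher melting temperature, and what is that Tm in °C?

Primer P1, 34°C

Primer P1: A+T=7, G+C=5 → Tm = 2(7)+4(5) = 34°C
Primer P2: A+T=14, G+C=0 → Tm = 2(14)+4(0) = 28°C
34°C vs 28°C → primer P1 is higher.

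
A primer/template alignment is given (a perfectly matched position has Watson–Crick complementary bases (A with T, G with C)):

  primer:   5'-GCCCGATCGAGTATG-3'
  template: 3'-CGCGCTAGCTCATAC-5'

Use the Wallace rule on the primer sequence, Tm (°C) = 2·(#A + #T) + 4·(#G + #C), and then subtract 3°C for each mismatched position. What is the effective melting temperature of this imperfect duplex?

45°C

Primer base counts: A=3, T=3, G=5, C=4 → A+T=6, G+C=9
Perfect-match Tm = 2(6) + 4(9) = 12 + 36 = 48°C
Mismatches (positions where the bases are not complementary): 1 (at position 3)
Effective Tm = 48 − 1×3 = 48 − 3 = 45°C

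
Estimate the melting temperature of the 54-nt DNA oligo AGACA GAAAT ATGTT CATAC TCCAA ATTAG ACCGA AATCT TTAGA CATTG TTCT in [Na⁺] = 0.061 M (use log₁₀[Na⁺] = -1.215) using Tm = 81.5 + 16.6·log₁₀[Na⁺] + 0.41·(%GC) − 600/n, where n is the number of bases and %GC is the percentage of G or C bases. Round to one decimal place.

63.1°C

Length n = 54. Base counts: C=10, G=7, T=17, A=20
G+C = 17, so %GC = 17/54 × 100 = 31.481%
Salt term: 16.6 × (-1.215) = -20.169
GC term: 0.41 × 31.481 = 12.907; length term: −600/54 = −11.111
Tm = 81.5 + (-20.169) + 12.907 − 11.111 = 63.127 → 63.1°C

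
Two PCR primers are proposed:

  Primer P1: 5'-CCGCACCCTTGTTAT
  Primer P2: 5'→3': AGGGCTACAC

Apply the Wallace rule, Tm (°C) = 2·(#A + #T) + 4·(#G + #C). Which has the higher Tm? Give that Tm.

Primer P1, 46°C

Primer P1: A+T=7, G+C=8 → Tm = 2(7)+4(8) = 46°C
Primer P2: A+T=4, G+C=6 → Tm = 2(4)+4(6) = 32°C
46°C vs 32°C → primer P1 is higher.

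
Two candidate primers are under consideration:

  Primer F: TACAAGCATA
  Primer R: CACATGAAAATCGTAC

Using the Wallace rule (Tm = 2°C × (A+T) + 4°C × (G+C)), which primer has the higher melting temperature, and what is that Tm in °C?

Primer R, 44°C

Primer F: A+T=7, G+C=3 → Tm = 2(7)+4(3) = 26°C
Primer R: A+T=10, G+C=6 → Tm = 2(10)+4(6) = 44°C
26°C vs 44°C → primer R is higher.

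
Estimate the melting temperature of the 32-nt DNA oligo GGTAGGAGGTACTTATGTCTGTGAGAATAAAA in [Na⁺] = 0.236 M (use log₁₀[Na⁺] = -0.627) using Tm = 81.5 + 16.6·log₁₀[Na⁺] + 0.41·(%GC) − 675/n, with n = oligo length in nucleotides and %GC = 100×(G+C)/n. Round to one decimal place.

Length n = 32. Base counts: C=2, T=9, G=10, A=11
G+C = 12, so %GC = 12/32 × 100 = 37.5%
Salt term: 16.6 × (-0.627) = -10.408
GC term: 0.41 × 37.5 = 15.375; length term: −675/32 = −21.094
Tm = 81.5 + (-10.408) + 15.375 − 21.094 = 65.373 → 65.4°C

65.4°C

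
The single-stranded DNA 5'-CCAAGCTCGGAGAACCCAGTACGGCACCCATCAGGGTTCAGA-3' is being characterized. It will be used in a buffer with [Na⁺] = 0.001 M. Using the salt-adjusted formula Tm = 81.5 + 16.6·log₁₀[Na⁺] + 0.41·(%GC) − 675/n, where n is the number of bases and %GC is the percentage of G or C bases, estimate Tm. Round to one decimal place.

Length n = 42. Counting bases: A=12, C=14, T=5, G=11
G+C = 25, so %GC = 25/42 × 100 = 59.524%
Salt term: 16.6 × (-3) = -49.8
GC term: 0.41 × 59.524 = 24.405; length term: −675/42 = −16.071
Tm = 81.5 + (-49.8) + 24.405 − 16.071 = 40.034 → 40.0°C

40.0°C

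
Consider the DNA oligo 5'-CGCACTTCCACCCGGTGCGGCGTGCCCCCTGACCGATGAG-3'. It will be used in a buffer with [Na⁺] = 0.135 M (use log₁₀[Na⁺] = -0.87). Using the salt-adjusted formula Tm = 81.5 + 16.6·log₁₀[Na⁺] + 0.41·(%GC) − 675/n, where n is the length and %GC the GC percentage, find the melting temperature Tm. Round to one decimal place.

Length n = 40. Base counts: C=17, G=12, A=5, T=6
G+C = 29, so %GC = 29/40 × 100 = 72.5%
Salt term: 16.6 × (-0.87) = -14.442
GC term: 0.41 × 72.5 = 29.725; length term: −675/40 = −16.875
Tm = 81.5 + (-14.442) + 29.725 − 16.875 = 79.908 → 79.9°C

79.9°C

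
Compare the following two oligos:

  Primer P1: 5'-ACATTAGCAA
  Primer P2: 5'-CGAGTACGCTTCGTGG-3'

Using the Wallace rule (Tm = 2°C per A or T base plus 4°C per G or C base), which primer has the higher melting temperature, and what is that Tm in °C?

Primer P1: A+T=7, G+C=3 → Tm = 2(7)+4(3) = 26°C
Primer P2: A+T=6, G+C=10 → Tm = 2(6)+4(10) = 52°C
26°C vs 52°C → primer P2 is higher.

Primer P2, 52°C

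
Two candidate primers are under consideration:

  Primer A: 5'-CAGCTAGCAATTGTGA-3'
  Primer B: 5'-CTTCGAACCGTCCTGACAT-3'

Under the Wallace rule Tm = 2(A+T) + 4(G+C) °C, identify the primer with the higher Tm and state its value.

Primer B, 58°C

Primer A: A+T=9, G+C=7 → Tm = 2(9)+4(7) = 46°C
Primer B: A+T=9, G+C=10 → Tm = 2(9)+4(10) = 58°C
46°C vs 58°C → primer B is higher.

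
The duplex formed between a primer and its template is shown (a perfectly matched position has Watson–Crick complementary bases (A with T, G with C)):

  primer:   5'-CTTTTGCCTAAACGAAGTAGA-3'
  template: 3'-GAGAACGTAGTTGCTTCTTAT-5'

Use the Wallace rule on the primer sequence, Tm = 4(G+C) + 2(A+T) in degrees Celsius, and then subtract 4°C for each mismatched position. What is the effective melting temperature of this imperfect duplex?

Primer base counts: A=7, T=6, G=4, C=4 → A+T=13, G+C=8
Perfect-match Tm = 2(13) + 4(8) = 26 + 32 = 58°C
Mismatches (positions where the bases are not complementary): 5 (at positions 3, 8, 10, 18, 20)
Effective Tm = 58 − 5×4 = 58 − 20 = 38°C

38°C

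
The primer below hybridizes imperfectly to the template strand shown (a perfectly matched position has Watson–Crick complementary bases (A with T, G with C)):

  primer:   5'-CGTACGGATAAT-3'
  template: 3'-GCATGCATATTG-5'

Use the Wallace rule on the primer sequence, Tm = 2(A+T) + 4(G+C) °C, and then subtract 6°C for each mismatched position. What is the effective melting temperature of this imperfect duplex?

22°C

Primer base counts: A=4, T=3, G=3, C=2 → A+T=7, G+C=5
Perfect-match Tm = 2(7) + 4(5) = 14 + 20 = 34°C
Mismatches (positions where the bases are not complementary): 2 (at positions 7, 12)
Effective Tm = 34 − 2×6 = 34 − 12 = 22°C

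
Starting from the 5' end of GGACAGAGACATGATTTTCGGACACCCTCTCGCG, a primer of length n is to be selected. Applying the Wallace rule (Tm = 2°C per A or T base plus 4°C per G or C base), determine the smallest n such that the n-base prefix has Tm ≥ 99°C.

n = 33

First 32 bases: GGACAGAGACATGATTTTCGGACACCCTCTCG → Tm = 98°C (< 99°C)
First 33 bases: GGACAGAGACATGATTTTCGGACACCCTCTCGC → Tm = 102°C (≥ 99°C)
Since every base adds ≥2°C, Tm only increases with n, so the threshold is first crossed at n = 33.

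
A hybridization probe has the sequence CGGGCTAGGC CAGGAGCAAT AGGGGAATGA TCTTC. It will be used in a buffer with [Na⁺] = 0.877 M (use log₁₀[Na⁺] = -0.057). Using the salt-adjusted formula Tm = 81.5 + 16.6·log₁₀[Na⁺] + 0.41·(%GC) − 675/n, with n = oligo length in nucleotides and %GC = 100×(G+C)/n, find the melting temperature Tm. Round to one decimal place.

84.7°C

Length n = 35. Base counts: A=9, T=6, G=13, C=7
G+C = 20, so %GC = 20/35 × 100 = 57.143%
Salt term: 16.6 × (-0.057) = -0.946
GC term: 0.41 × 57.143 = 23.429; length term: −675/35 = −19.286
Tm = 81.5 + (-0.946) + 23.429 − 19.286 = 84.697 → 84.7°C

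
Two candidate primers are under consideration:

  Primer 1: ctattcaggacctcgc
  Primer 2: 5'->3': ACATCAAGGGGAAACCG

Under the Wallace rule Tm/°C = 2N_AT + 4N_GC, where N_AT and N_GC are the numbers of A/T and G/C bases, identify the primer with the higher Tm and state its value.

Primer 2, 52°C

Primer 1: A+T=7, G+C=9 → Tm = 2(7)+4(9) = 50°C
Primer 2: A+T=8, G+C=9 → Tm = 2(8)+4(9) = 52°C
50°C vs 52°C → primer 2 is higher.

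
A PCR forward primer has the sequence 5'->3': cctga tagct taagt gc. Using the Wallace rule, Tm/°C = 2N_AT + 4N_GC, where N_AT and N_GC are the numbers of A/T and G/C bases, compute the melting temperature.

Scanning the sequence gives A=4, C=4, G=4, T=5.
So N_AT = 9 and N_GC = 8.
Tm = 4·8 + 2·9 = 32 + 18 = 50°C

50°C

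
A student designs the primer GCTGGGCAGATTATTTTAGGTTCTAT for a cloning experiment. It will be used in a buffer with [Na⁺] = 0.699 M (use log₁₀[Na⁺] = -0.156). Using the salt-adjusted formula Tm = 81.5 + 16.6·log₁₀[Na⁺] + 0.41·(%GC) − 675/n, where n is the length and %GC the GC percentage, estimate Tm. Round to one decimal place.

68.7°C

Length n = 26. Base counts: A=5, G=7, C=3, T=11
G+C = 10, so %GC = 10/26 × 100 = 38.462%
Salt term: 16.6 × (-0.156) = -2.59
GC term: 0.41 × 38.462 = 15.769; length term: −675/26 = −25.962
Tm = 81.5 + (-2.59) + 15.769 − 25.962 = 68.717 → 68.7°C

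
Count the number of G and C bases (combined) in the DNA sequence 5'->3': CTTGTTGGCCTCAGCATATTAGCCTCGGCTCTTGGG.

20

G=10, C=10, A=4, T=12
G+C = 10 + 10 = 20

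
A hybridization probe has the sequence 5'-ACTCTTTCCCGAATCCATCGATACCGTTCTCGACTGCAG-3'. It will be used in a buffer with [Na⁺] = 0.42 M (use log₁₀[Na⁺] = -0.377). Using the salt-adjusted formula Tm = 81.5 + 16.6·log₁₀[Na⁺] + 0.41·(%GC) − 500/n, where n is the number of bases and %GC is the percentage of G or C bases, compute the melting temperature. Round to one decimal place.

Length n = 39. T=11, C=14, G=6, A=8
G+C = 20, so %GC = 20/39 × 100 = 51.282%
Salt term: 16.6 × (-0.377) = -6.258
GC term: 0.41 × 51.282 = 21.026; length term: −500/39 = −12.821
Tm = 81.5 + (-6.258) + 21.026 − 12.821 = 83.447 → 83.4°C

83.4°C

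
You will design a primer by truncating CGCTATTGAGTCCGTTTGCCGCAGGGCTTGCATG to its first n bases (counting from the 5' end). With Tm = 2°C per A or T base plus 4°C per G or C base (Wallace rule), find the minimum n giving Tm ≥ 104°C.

n = 33

First 32 bases: CGCTATTGAGTCCGTTTGCCGCAGGGCTTGCA → Tm = 102°C (< 104°C)
First 33 bases: CGCTATTGAGTCCGTTTGCCGCAGGGCTTGCAT → Tm = 104°C (≥ 104°C)
Since every base adds ≥2°C, Tm only increases with n, so the threshold is first crossed at n = 33.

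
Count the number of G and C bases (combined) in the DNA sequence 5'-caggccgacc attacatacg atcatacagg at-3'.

Counting bases: C=9, A=11, T=6, G=6
G+C = 6 + 9 = 15

15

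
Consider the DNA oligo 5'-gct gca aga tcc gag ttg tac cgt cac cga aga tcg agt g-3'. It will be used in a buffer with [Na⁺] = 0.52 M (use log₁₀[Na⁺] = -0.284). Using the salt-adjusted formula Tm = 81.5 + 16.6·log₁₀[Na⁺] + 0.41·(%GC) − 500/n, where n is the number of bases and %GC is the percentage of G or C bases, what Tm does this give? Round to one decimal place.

Length n = 40. C=10, A=10, T=8, G=12
G+C = 22, so %GC = 22/40 × 100 = 55%
Salt term: 16.6 × (-0.284) = -4.714
GC term: 0.41 × 55 = 22.55; length term: −500/40 = −12.5
Tm = 81.5 + (-4.714) + 22.55 − 12.5 = 86.836 → 86.8°C

86.8°C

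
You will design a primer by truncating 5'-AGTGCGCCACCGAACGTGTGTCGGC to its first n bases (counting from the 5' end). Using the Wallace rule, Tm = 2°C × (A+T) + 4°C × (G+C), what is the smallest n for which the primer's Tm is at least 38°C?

First 10 bases: AGTGCGCCAC → Tm = 34°C (< 38°C)
First 11 bases: AGTGCGCCACC → Tm = 38°C (≥ 38°C)
Since every base adds ≥2°C, Tm only increases with n, so the threshold is first crossed at n = 11.

n = 11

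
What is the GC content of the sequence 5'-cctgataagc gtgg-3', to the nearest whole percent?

Counting bases: A=3, T=3, C=3, G=5
G+C = 5 + 3 = 8 out of 14 bases
%GC = 8/14 × 100 = 57.14% ≈ 57%

57%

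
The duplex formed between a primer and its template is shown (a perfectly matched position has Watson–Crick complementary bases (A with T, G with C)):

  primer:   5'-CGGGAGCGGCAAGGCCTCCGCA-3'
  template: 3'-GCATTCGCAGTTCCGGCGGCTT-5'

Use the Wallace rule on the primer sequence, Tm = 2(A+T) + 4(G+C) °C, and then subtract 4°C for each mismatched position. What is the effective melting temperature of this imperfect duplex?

Primer base counts: A=4, T=1, G=9, C=8 → A+T=5, G+C=17
Perfect-match Tm = 2(5) + 4(17) = 10 + 68 = 78°C
Mismatches (positions where the bases are not complementary): 5 (at positions 3, 4, 9, 17, 21)
Effective Tm = 78 − 5×4 = 78 − 20 = 58°C

58°C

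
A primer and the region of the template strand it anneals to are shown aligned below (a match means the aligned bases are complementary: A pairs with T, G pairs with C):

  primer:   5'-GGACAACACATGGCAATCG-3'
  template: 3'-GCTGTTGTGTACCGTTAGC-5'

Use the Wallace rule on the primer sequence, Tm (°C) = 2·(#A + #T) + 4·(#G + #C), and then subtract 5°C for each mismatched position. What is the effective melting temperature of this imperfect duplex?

Primer base counts: A=7, T=2, G=5, C=5 → A+T=9, G+C=10
Perfect-match Tm = 2(9) + 4(10) = 18 + 40 = 58°C
Mismatches (positions where the bases are not complementary): 1 (at position 1)
Effective Tm = 58 − 1×5 = 58 − 5 = 53°C

53°C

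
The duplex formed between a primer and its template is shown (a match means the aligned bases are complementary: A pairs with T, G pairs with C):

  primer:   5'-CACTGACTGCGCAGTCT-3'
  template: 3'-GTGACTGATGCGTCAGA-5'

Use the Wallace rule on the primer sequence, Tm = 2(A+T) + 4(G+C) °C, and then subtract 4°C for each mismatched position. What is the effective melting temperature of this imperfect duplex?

Primer base counts: A=3, T=4, G=4, C=6 → A+T=7, G+C=10
Perfect-match Tm = 2(7) + 4(10) = 14 + 40 = 54°C
Mismatches (positions where the bases are not complementary): 1 (at position 9)
Effective Tm = 54 − 1×4 = 54 − 4 = 50°C

50°C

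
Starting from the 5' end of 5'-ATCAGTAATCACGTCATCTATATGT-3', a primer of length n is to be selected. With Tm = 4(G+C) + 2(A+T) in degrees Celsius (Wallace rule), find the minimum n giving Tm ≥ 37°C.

n = 14

First 13 bases: ATCAGTAATCACG → Tm = 36°C (< 37°C)
First 14 bases: ATCAGTAATCACGT → Tm = 38°C (≥ 37°C)
Since every base adds ≥2°C, Tm only increases with n, so the threshold is first crossed at n = 14.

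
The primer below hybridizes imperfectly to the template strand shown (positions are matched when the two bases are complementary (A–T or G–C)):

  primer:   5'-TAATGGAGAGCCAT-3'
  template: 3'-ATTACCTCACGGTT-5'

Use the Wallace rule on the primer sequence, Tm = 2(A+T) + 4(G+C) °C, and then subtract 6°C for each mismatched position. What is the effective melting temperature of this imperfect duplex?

28°C

Primer base counts: A=5, T=3, G=4, C=2 → A+T=8, G+C=6
Perfect-match Tm = 2(8) + 4(6) = 16 + 24 = 40°C
Mismatches (positions where the bases are not complementary): 2 (at positions 9, 14)
Effective Tm = 40 − 2×6 = 40 − 12 = 28°C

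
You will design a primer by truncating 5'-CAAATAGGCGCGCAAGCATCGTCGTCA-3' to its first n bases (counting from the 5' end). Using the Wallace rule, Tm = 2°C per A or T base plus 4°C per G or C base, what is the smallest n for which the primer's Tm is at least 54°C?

n = 17

First 16 bases: CAAATAGGCGCGCAAG → Tm = 50°C (< 54°C)
First 17 bases: CAAATAGGCGCGCAAGC → Tm = 54°C (≥ 54°C)
Since every base adds ≥2°C, Tm only increases with n, so the threshold is first crossed at n = 17.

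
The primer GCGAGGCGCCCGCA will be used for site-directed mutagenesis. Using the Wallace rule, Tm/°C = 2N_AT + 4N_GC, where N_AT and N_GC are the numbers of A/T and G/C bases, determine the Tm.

52°C

G=6, C=6, T=0, A=2
A+T = 2, G+C = 12
Tm = 4·12 + 2·2 = 48 + 4 = 52°C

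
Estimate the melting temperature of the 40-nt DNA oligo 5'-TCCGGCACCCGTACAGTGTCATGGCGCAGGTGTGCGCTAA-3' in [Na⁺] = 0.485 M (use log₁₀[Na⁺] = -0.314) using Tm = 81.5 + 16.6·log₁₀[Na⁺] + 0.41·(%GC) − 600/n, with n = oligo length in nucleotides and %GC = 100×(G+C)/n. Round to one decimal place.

Length n = 40. Counting bases: A=7, T=8, G=13, C=12
G+C = 25, so %GC = 25/40 × 100 = 62.5%
Salt term: 16.6 × (-0.314) = -5.212
GC term: 0.41 × 62.5 = 25.625; length term: −600/40 = −15
Tm = 81.5 + (-5.212) + 25.625 − 15 = 86.913 → 86.9°C

86.9°C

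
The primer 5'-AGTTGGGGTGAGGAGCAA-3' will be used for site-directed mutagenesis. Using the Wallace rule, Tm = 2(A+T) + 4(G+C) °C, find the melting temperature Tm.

56°C

C=1, G=9, T=3, A=5
So N_AT = 8 and N_GC = 10.
Tm = 2(8) + 4(10) = 16 + 40 = 56°C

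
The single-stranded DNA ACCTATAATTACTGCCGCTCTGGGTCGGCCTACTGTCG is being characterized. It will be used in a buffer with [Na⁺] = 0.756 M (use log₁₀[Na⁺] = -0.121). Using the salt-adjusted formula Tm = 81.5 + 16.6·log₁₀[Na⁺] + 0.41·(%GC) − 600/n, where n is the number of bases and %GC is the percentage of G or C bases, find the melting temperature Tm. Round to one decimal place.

86.4°C

Length n = 38. Scanning the sequence gives C=12, G=9, A=6, T=11.
G+C = 21, so %GC = 21/38 × 100 = 55.263%
Salt term: 16.6 × (-0.121) = -2.009
GC term: 0.41 × 55.263 = 22.658; length term: −600/38 = −15.789
Tm = 81.5 + (-2.009) + 22.658 − 15.789 = 86.36 → 86.4°C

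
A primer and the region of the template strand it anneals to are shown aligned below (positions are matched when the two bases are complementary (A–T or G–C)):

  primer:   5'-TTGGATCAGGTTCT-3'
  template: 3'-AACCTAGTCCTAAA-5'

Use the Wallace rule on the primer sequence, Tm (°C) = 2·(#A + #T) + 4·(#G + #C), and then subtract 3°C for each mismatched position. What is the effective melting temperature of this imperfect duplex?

Primer base counts: A=2, T=6, G=4, C=2 → A+T=8, G+C=6
Perfect-match Tm = 2(8) + 4(6) = 16 + 24 = 40°C
Mismatches (positions where the bases are not complementary): 2 (at positions 11, 13)
Effective Tm = 40 − 2×3 = 40 − 6 = 34°C

34°C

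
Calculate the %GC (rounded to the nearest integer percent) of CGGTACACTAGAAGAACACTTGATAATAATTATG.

32%

Counting bases: C=5, G=6, A=14, T=9
G+C = 6 + 5 = 11 out of 34 bases
%GC = 11/34 × 100 = 32.35% ≈ 32%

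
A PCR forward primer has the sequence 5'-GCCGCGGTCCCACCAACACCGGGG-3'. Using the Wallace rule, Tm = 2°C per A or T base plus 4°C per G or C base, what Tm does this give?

Base counts: A=4, G=8, T=1, C=11
A+T = 5, G+C = 19
Tm = 4·19 + 2·5 = 76 + 10 = 86°C

86°C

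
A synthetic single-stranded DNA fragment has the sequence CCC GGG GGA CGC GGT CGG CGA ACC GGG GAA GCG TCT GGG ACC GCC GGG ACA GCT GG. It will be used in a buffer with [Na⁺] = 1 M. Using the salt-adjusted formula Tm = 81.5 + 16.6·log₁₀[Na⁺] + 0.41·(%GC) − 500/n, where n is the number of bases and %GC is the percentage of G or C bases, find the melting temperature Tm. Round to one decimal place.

Length n = 56. T=4, A=8, G=27, C=17
G+C = 44, so %GC = 44/56 × 100 = 78.571%
Salt term: 16.6 × (0) = 0
GC term: 0.41 × 78.571 = 32.214; length term: −500/56 = −8.929
Tm = 81.5 + (0) + 32.214 − 8.929 = 104.785 → 104.8°C

104.8°C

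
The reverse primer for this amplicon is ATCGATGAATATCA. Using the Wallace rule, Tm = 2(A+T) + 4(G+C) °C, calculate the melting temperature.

Counting bases: C=2, T=4, A=6, G=2
A+T = 10, G+C = 4
Tm = 2(10) + 4(4) = 20 + 16 = 36°C

36°C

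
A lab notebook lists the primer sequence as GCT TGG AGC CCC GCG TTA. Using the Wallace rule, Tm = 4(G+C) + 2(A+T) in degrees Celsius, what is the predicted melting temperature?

Counting bases: G=6, A=2, C=6, T=4
AT pairs contribute 6, GC pairs contribute 12.
Tm = 2(6) + 4(12) = 12 + 48 = 60°C

60°C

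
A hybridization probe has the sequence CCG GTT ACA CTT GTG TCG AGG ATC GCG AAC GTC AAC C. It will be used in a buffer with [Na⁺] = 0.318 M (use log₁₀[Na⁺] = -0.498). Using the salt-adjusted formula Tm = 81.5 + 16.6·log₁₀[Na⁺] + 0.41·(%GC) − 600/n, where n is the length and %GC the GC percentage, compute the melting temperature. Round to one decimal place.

80.3°C

Length n = 37. Base counts: G=10, C=11, T=8, A=8
G+C = 21, so %GC = 21/37 × 100 = 56.757%
Salt term: 16.6 × (-0.498) = -8.267
GC term: 0.41 × 56.757 = 23.27; length term: −600/37 = −16.216
Tm = 81.5 + (-8.267) + 23.27 − 16.216 = 80.287 → 80.3°C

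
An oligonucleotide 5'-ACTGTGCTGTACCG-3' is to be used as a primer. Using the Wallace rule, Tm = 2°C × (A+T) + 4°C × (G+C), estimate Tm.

G=4, T=4, C=4, A=2
So N_AT = 6 and N_GC = 8.
Tm = 2×6 + 4×8 = 44°C

44°C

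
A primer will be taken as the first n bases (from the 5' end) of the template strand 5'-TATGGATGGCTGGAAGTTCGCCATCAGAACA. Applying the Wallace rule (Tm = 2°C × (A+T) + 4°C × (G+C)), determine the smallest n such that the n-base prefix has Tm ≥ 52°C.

n = 18

First 17 bases: TATGGATGGCTGGAAGT → Tm = 50°C (< 52°C)
First 18 bases: TATGGATGGCTGGAAGTT → Tm = 52°C (≥ 52°C)
Each additional base adds 2°C (A/T) or 4°C (G/C), so Tm is non-decreasing in n; n = 18 is the first length to reach 52°C.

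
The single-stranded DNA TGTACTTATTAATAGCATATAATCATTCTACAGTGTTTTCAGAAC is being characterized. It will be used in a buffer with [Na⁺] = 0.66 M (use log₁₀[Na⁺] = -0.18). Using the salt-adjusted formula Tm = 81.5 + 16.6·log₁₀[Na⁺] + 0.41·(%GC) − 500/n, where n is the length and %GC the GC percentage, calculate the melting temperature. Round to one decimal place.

Length n = 45. Scanning the sequence gives G=5, T=18, A=15, C=7.
G+C = 12, so %GC = 12/45 × 100 = 26.667%
Salt term: 16.6 × (-0.18) = -2.988
GC term: 0.41 × 26.667 = 10.933; length term: −500/45 = −11.111
Tm = 81.5 + (-2.988) + 10.933 − 11.111 = 78.334 → 78.3°C

78.3°C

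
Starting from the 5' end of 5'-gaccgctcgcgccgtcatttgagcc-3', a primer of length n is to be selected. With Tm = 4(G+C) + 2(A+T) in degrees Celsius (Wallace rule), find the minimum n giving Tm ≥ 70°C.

n = 21

First 20 bases: GACCGCTCGCGCCGTCATTT → Tm = 66°C (< 70°C)
First 21 bases: GACCGCTCGCGCCGTCATTTG → Tm = 70°C (≥ 70°C)
Each additional base adds 2°C (A/T) or 4°C (G/C), so Tm is non-decreasing in n; n = 21 is the first length to reach 70°C.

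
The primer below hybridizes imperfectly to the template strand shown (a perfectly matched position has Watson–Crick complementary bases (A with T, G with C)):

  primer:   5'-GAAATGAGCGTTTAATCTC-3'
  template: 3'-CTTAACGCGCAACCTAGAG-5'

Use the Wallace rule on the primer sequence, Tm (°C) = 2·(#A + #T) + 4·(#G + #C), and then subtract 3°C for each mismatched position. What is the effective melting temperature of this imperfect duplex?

40°C

Primer base counts: A=6, T=6, G=4, C=3 → A+T=12, G+C=7
Perfect-match Tm = 2(12) + 4(7) = 24 + 28 = 52°C
Mismatches (positions where the bases are not complementary): 4 (at positions 4, 7, 13, 14)
Effective Tm = 52 − 4×3 = 52 − 12 = 40°C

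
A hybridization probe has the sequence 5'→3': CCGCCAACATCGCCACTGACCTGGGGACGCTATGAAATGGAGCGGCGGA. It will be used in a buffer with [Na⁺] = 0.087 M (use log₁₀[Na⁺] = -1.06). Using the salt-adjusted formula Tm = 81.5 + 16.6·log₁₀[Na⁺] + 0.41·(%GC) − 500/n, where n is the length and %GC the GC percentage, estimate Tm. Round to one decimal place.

79.6°C

Length n = 49. Counting bases: A=12, C=15, T=6, G=16
G+C = 31, so %GC = 31/49 × 100 = 63.265%
Salt term: 16.6 × (-1.06) = -17.596
GC term: 0.41 × 63.265 = 25.939; length term: −500/49 = −10.204
Tm = 81.5 + (-17.596) + 25.939 − 10.204 = 79.639 → 79.6°C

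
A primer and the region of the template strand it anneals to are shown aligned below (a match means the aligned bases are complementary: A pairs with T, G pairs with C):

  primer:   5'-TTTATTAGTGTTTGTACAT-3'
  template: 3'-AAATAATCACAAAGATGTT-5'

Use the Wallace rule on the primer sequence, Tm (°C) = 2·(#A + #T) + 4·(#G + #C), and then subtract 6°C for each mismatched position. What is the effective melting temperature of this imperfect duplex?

Primer base counts: A=4, T=11, G=3, C=1 → A+T=15, G+C=4
Perfect-match Tm = 2(15) + 4(4) = 30 + 16 = 46°C
Mismatches (positions where the bases are not complementary): 2 (at positions 14, 19)
Effective Tm = 46 − 2×6 = 46 − 12 = 34°C

34°C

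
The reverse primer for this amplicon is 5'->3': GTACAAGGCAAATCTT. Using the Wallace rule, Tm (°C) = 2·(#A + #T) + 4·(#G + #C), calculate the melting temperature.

44°C

Scanning the sequence gives A=6, T=4, C=3, G=3.
AT pairs contribute 10, GC pairs contribute 6.
Tm = 4·6 + 2·10 = 24 + 20 = 44°C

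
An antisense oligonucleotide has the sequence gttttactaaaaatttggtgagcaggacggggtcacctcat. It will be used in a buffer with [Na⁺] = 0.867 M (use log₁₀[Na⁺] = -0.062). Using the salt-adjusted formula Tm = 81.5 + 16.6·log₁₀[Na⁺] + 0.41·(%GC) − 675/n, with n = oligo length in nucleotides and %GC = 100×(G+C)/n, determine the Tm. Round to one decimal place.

82.0°C

Length n = 41. Counting bases: T=12, G=11, C=7, A=11
G+C = 18, so %GC = 18/41 × 100 = 43.902%
Salt term: 16.6 × (-0.062) = -1.029
GC term: 0.41 × 43.902 = 18; length term: −675/41 = −16.463
Tm = 81.5 + (-1.029) + 18 − 16.463 = 82.008 → 82.0°C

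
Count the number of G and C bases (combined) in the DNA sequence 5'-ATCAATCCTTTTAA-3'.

Counting bases: G=0, T=6, C=3, A=5
G+C = 0 + 3 = 3

3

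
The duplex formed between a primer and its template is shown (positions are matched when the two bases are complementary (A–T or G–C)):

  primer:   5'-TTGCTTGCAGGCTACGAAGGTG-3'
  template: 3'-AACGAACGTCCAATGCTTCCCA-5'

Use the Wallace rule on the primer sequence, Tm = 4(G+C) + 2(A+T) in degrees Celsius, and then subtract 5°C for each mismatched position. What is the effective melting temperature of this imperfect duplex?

Primer base counts: A=4, T=6, G=8, C=4 → A+T=10, G+C=12
Perfect-match Tm = 2(10) + 4(12) = 20 + 48 = 68°C
Mismatches (positions where the bases are not complementary): 3 (at positions 12, 21, 22)
Effective Tm = 68 − 3×5 = 68 − 15 = 53°C

53°C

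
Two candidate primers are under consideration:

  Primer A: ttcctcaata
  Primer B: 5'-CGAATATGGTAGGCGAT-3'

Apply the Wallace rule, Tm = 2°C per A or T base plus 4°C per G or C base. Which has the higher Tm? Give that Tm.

Primer A: A+T=7, G+C=3 → Tm = 2(7)+4(3) = 26°C
Primer B: A+T=9, G+C=8 → Tm = 2(9)+4(8) = 50°C
26°C vs 50°C → primer B is higher.

Primer B, 50°C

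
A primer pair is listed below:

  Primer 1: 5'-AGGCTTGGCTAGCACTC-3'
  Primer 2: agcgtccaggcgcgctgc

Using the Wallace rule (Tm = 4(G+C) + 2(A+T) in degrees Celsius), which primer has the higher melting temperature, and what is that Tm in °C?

Primer 2, 64°C

Primer 1: A+T=7, G+C=10 → Tm = 2(7)+4(10) = 54°C
Primer 2: A+T=4, G+C=14 → Tm = 2(4)+4(14) = 64°C
54°C vs 64°C → primer 2 is higher.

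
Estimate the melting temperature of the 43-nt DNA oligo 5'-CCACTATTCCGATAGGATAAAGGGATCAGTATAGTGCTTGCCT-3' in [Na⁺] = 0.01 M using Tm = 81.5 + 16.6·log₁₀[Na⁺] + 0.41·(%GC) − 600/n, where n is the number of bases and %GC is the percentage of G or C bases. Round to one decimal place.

Length n = 43. Scanning the sequence gives A=12, G=10, C=9, T=12.
G+C = 19, so %GC = 19/43 × 100 = 44.186%
Salt term: 16.6 × (-2) = -33.2
GC term: 0.41 × 44.186 = 18.116; length term: −600/43 = −13.953
Tm = 81.5 + (-33.2) + 18.116 − 13.953 = 52.463 → 52.5°C

52.5°C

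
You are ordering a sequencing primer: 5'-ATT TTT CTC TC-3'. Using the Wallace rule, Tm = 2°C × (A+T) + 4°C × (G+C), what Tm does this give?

Counting bases: G=0, T=7, A=1, C=3
So N_AT = 8 and N_GC = 3.
Tm = 2(8) + 4(3) = 16 + 12 = 28°C

28°C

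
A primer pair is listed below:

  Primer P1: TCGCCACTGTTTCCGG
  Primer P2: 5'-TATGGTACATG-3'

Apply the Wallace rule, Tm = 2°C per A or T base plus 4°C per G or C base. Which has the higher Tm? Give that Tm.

Primer P1: A+T=6, G+C=10 → Tm = 2(6)+4(10) = 52°C
Primer P2: A+T=7, G+C=4 → Tm = 2(7)+4(4) = 30°C
52°C vs 30°C → primer P1 is higher.

Primer P1, 52°C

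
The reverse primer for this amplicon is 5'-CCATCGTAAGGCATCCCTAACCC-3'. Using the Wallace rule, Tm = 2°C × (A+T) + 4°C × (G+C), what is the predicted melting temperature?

72°C

Counting bases: C=10, A=6, T=4, G=3
So N_AT = 10 and N_GC = 13.
Tm = 2×10 + 4×13 = 72°C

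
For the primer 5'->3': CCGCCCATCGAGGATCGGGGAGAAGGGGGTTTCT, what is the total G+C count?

22

Scanning the sequence gives C=8, T=6, G=14, A=6.
Total G or C: 14 + 8 = 22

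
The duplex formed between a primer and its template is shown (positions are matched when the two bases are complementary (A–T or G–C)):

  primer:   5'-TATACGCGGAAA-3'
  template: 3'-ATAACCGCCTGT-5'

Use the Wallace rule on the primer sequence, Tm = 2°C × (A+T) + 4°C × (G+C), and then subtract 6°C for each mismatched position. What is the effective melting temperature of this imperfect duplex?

16°C

Primer base counts: A=5, T=2, G=3, C=2 → A+T=7, G+C=5
Perfect-match Tm = 2(7) + 4(5) = 14 + 20 = 34°C
Mismatches (positions where the bases are not complementary): 3 (at positions 4, 5, 11)
Effective Tm = 34 − 3×6 = 34 − 18 = 16°C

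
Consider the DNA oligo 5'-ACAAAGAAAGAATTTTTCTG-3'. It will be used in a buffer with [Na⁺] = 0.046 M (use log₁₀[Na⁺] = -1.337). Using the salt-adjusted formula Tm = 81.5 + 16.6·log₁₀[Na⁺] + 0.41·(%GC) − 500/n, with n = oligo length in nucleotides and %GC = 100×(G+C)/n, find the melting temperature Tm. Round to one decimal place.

Length n = 20. Scanning the sequence gives C=2, G=3, T=6, A=9.
G+C = 5, so %GC = 5/20 × 100 = 25%
Salt term: 16.6 × (-1.337) = -22.194
GC term: 0.41 × 25 = 10.25; length term: −500/20 = −25
Tm = 81.5 + (-22.194) + 10.25 − 25 = 44.556 → 44.6°C

44.6°C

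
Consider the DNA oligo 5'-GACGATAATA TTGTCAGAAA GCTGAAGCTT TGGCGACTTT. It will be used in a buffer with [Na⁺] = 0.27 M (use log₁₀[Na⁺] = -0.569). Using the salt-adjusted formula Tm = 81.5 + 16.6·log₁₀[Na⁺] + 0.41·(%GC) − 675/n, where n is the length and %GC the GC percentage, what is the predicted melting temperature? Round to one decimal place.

Length n = 40. T=12, G=10, A=12, C=6
G+C = 16, so %GC = 16/40 × 100 = 40%
Salt term: 16.6 × (-0.569) = -9.445
GC term: 0.41 × 40 = 16.4; length term: −675/40 = −16.875
Tm = 81.5 + (-9.445) + 16.4 − 16.875 = 71.58 → 71.6°C

71.6°C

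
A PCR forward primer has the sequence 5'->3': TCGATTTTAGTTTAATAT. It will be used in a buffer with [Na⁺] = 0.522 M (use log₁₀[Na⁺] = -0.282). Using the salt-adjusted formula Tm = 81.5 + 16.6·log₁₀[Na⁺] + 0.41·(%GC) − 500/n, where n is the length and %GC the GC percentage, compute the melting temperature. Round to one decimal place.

Length n = 18. Counting bases: T=10, G=2, C=1, A=5
G+C = 3, so %GC = 3/18 × 100 = 16.667%
Salt term: 16.6 × (-0.282) = -4.681
GC term: 0.41 × 16.667 = 6.833; length term: −500/18 = −27.778
Tm = 81.5 + (-4.681) + 6.833 − 27.778 = 55.874 → 55.9°C

55.9°C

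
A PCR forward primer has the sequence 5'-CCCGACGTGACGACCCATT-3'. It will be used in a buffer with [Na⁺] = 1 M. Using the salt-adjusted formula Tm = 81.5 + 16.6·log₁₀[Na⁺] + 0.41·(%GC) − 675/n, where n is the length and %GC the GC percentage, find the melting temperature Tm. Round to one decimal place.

71.9°C

Length n = 19. Scanning the sequence gives G=4, C=8, T=3, A=4.
G+C = 12, so %GC = 12/19 × 100 = 63.158%
Salt term: 16.6 × (0) = 0
GC term: 0.41 × 63.158 = 25.895; length term: −675/19 = −35.526
Tm = 81.5 + (0) + 25.895 − 35.526 = 71.869 → 71.9°C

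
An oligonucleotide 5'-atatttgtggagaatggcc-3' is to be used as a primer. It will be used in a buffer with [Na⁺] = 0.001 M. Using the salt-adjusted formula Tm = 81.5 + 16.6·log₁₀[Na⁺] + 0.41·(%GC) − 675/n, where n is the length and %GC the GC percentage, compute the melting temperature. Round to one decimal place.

Length n = 19. Base counts: C=2, A=5, G=6, T=6
G+C = 8, so %GC = 8/19 × 100 = 42.105%
Salt term: 16.6 × (-3) = -49.8
GC term: 0.41 × 42.105 = 17.263; length term: −675/19 = −35.526
Tm = 81.5 + (-49.8) + 17.263 − 35.526 = 13.437 → 13.4°C

13.4°C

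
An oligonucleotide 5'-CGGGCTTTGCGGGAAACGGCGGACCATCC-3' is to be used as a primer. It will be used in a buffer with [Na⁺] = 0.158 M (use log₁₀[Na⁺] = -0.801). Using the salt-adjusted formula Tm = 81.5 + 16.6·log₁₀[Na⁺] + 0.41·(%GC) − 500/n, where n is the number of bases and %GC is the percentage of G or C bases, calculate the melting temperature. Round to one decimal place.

Length n = 29. Counting bases: C=9, G=11, T=4, A=5
G+C = 20, so %GC = 20/29 × 100 = 68.966%
Salt term: 16.6 × (-0.801) = -13.297
GC term: 0.41 × 68.966 = 28.276; length term: −500/29 = −17.241
Tm = 81.5 + (-13.297) + 28.276 − 17.241 = 79.238 → 79.2°C

79.2°C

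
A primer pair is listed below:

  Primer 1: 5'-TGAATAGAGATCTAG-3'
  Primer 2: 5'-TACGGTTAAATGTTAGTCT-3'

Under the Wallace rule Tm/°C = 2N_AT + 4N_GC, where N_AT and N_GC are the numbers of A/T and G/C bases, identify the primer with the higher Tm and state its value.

Primer 1: A+T=10, G+C=5 → Tm = 2(10)+4(5) = 40°C
Primer 2: A+T=13, G+C=6 → Tm = 2(13)+4(6) = 50°C
40°C vs 50°C → primer 2 is higher.

Primer 2, 50°C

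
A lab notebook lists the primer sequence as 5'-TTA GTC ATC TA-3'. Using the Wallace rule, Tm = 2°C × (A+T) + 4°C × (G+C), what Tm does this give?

28°C

C=2, G=1, T=5, A=3
AT pairs contribute 8, GC pairs contribute 3.
Tm = 2×8 + 4×3 = 28°C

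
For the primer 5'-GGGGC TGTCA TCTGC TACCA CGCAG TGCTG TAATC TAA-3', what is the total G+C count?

Scanning the sequence gives C=10, G=10, A=8, T=10.
G+C = 10 + 10 = 20

20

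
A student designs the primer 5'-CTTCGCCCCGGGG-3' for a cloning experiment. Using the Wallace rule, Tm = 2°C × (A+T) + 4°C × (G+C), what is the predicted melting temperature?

Scanning the sequence gives G=5, T=2, C=6, A=0.
A+T = 2, G+C = 11
Tm = 4·11 + 2·2 = 44 + 4 = 48°C

48°C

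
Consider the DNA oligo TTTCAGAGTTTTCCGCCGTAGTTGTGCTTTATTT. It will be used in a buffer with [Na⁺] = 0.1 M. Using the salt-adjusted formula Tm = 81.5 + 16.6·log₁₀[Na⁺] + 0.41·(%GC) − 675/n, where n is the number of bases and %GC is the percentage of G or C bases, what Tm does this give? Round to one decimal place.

Length n = 34. Scanning the sequence gives G=7, T=17, C=6, A=4.
G+C = 13, so %GC = 13/34 × 100 = 38.235%
Salt term: 16.6 × (-1) = -16.6
GC term: 0.41 × 38.235 = 15.676; length term: −675/34 = −19.853
Tm = 81.5 + (-16.6) + 15.676 − 19.853 = 60.723 → 60.7°C

60.7°C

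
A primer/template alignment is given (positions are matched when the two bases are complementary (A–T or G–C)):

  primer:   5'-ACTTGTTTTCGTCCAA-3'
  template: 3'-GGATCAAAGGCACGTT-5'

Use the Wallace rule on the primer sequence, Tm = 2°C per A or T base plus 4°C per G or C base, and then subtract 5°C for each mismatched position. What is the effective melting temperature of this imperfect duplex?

Primer base counts: A=3, T=7, G=2, C=4 → A+T=10, G+C=6
Perfect-match Tm = 2(10) + 4(6) = 20 + 24 = 44°C
Mismatches (positions where the bases are not complementary): 4 (at positions 1, 4, 9, 13)
Effective Tm = 44 − 4×5 = 44 − 20 = 24°C

24°C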